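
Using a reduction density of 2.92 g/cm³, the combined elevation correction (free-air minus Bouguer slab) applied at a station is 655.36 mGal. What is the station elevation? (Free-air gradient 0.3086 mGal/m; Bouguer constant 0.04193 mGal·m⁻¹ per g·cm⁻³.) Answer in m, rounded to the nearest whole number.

Combined gradient = 0.3086 − 0.04193 × 2.92 = 0.1861644 mGal/m
h = 655.36 / 0.1861644 = 3520.33 m

3520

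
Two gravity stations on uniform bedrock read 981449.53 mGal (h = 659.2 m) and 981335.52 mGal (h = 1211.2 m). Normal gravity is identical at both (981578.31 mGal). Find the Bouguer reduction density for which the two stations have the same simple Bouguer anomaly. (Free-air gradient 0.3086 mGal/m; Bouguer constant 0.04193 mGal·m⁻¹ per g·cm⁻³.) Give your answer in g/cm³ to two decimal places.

Δg_obs = 981335.52 − 981449.53 = -114.01 mGal over Δh = 1211.2 − 659.2 = 552.0 m
Equal Bouguer anomalies ⇒ Δg_obs + (0.3086 − 0.04193ρ)·Δh = 0
0.3086 − 0.04193ρ = −Δg_obs/Δh = 0.20654
ρ = (0.3086 − 0.20654) / 0.04193 = 2.43 g/cm³

2.43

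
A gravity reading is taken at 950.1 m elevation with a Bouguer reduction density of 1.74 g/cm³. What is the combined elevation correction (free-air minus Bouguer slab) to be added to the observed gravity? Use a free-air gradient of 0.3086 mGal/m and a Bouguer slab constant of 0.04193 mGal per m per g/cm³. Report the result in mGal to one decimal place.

Combined gradient = 0.3086 − 0.04193 × 1.74 = 0.2356418 mGal/m
Combined elevation correction = 0.2356418 × 950.1 = 223.9 mGal

223.9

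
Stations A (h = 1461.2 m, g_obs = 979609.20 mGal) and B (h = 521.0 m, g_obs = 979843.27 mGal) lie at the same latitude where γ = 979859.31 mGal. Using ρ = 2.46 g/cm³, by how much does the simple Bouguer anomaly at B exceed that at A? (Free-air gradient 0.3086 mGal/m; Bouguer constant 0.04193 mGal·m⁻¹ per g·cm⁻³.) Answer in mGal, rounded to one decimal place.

Δg_SB(A) = 979609.20 − 979859.31 + 0.3086×1461.2 − 0.04193×2.46×1461.2 = 50.10 mGal
Δg_SB(B) = 979843.27 − 979859.31 + 0.3086×521.0 − 0.04193×2.46×521.0 = 91.00 mGal
Difference = 91.00 − (50.10) = 40.90 mGal

40.9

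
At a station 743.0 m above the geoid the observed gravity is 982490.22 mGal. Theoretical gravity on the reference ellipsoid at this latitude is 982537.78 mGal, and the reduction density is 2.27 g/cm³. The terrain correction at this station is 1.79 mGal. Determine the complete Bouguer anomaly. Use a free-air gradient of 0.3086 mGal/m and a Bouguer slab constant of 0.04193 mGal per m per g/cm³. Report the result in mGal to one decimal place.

Free-air correction = 0.3086 × 743.0 = 229.29 mGal
Free-air anomaly = 982490.22 − 982537.78 + (229.29) = 181.73 mGal
Bouguer slab correction = 0.04193 × 2.27 × 743.0 = 70.72 mGal
Simple Bouguer anomaly = 181.73 − (70.72) = 111.01 mGal
Complete Bouguer anomaly = 111.01 + 1.79 = 112.80 mGal

112.8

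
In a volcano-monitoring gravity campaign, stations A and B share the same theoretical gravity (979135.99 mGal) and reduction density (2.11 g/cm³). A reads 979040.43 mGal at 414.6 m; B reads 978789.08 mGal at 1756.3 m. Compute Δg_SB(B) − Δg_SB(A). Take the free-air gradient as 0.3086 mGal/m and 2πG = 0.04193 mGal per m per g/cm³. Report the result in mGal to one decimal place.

Δg_SB(A) = 979040.43 − 979135.99 + 0.3086×414.6 − 0.04193×2.11×414.6 = -4.30 mGal
Δg_SB(B) = 978789.08 − 979135.99 + 0.3086×1756.3 − 0.04193×2.11×1756.3 = 39.70 mGal
Difference = 39.70 − (-4.30) = 44.00 mGal

44.0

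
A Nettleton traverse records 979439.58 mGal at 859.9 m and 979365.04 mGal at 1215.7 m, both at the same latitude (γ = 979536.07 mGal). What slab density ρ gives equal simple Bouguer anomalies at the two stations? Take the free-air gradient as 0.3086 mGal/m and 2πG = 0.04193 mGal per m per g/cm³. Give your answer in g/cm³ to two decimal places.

Δg_obs = 979365.04 − 979439.58 = -74.54 mGal over Δh = 1215.7 − 859.9 = 355.8 m
Equal Bouguer anomalies ⇒ Δg_obs + (0.3086 − 0.04193ρ)·Δh = 0
0.3086 − 0.04193ρ = −Δg_obs/Δh = 0.20950
ρ = (0.3086 − 0.20950) / 0.04193 = 2.36 g/cm³

2.36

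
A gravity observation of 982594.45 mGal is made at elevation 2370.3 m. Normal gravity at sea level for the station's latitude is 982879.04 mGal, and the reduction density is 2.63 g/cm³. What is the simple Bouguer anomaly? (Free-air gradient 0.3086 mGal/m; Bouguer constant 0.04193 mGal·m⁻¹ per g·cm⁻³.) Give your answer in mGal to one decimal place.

Free-air correction = 0.3086 × 2370.3 = 731.47 mGal
Free-air anomaly = 982594.45 − 982879.04 + (731.47) = 446.88 mGal
Bouguer slab correction = 0.04193 × 2.63 × 2370.3 = 261.39 mGal
Simple Bouguer anomaly = 446.88 − (261.39) = 185.49 mGal

185.5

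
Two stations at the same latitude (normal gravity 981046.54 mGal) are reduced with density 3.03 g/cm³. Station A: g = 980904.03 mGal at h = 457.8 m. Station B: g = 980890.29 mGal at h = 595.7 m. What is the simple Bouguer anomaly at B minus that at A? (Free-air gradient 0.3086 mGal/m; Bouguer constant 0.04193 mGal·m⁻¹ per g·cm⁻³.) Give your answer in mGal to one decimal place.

11.3

Δg_SB(A) = 980904.03 − 981046.54 + 0.3086×457.8 − 0.04193×3.03×457.8 = -59.40 mGal
Δg_SB(B) = 980890.29 − 981046.54 + 0.3086×595.7 − 0.04193×3.03×595.7 = -48.10 mGal
Difference = -48.10 − (-59.40) = 11.30 mGal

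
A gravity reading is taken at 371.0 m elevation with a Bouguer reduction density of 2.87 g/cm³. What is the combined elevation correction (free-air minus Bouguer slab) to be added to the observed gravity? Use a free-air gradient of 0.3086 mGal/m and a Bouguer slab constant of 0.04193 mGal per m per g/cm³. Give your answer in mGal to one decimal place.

69.8

Combined gradient = 0.3086 − 0.04193 × 2.87 = 0.1882609 mGal/m
Combined elevation correction = 0.1882609 × 371.0 = 69.8 mGal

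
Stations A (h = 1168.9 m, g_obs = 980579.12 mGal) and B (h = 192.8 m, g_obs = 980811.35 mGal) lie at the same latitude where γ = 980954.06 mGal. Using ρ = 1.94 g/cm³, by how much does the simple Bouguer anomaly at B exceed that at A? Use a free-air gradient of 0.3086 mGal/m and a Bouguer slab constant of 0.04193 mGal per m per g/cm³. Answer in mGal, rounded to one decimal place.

Δg_SB(A) = 980579.12 − 980954.06 + 0.3086×1168.9 − 0.04193×1.94×1168.9 = -109.30 mGal
Δg_SB(B) = 980811.35 − 980954.06 + 0.3086×192.8 − 0.04193×1.94×192.8 = -98.90 mGal
Difference = -98.90 − (-109.30) = 10.40 mGal

10.4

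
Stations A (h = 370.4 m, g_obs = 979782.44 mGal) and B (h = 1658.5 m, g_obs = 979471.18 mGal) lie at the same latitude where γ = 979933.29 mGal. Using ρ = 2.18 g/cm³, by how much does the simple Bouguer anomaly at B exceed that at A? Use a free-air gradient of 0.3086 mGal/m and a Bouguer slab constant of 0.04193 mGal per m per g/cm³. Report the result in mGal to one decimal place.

Δg_SB(A) = 979782.44 − 979933.29 + 0.3086×370.4 − 0.04193×2.18×370.4 = -70.40 mGal
Δg_SB(B) = 979471.18 − 979933.29 + 0.3086×1658.5 − 0.04193×2.18×1658.5 = -101.90 mGal
Difference = -101.90 − (-70.40) = -31.50 mGal

-31.5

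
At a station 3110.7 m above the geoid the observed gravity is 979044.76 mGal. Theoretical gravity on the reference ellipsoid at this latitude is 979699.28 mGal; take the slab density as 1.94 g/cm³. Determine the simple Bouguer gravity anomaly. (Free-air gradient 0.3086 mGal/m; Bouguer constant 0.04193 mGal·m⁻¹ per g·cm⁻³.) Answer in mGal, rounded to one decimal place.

52.4

Free-air correction = 0.3086 × 3110.7 = 959.96 mGal
Free-air anomaly = 979044.76 − 979699.28 + (959.96) = 305.44 mGal
Bouguer slab correction = 0.04193 × 1.94 × 3110.7 = 253.04 mGal
Simple Bouguer anomaly = 305.44 − (253.04) = 52.40 mGal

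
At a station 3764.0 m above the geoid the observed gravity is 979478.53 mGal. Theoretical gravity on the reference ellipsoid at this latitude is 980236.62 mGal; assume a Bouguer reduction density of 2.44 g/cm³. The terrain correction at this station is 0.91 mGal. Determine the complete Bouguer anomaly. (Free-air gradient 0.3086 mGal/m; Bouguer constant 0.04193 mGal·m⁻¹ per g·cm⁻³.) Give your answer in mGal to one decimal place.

Free-air correction = 0.3086 × 3764.0 = 1161.57 mGal
Free-air anomaly = 979478.53 − 980236.62 + (1161.57) = 403.48 mGal
Bouguer slab correction = 0.04193 × 2.44 × 3764.0 = 385.09 mGal
Simple Bouguer anomaly = 403.48 − (385.09) = 18.39 mGal
Complete Bouguer anomaly = 18.39 + 0.91 = 19.30 mGal

19.3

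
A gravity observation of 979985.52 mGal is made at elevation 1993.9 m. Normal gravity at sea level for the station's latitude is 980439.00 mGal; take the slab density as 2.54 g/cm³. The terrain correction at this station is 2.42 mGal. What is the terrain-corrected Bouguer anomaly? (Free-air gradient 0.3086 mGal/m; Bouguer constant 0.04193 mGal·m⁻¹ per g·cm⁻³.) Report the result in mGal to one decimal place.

Free-air correction = 0.3086 × 1993.9 = 615.32 mGal
Free-air anomaly = 979985.52 − 980439.00 + (615.32) = 161.84 mGal
Bouguer slab correction = 0.04193 × 2.54 × 1993.9 = 212.35 mGal
Simple Bouguer anomaly = 161.84 − (212.35) = -50.51 mGal
Complete Bouguer anomaly = -50.51 + 2.42 = -48.09 mGal

-48.1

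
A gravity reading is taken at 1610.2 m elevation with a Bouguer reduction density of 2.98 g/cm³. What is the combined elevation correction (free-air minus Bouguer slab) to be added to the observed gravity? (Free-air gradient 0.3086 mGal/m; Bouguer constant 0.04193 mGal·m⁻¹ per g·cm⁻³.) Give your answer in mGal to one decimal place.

295.7

Combined gradient = 0.3086 − 0.04193 × 2.98 = 0.1836486 mGal/m
Combined elevation correction = 0.1836486 × 1610.2 = 295.7 mGal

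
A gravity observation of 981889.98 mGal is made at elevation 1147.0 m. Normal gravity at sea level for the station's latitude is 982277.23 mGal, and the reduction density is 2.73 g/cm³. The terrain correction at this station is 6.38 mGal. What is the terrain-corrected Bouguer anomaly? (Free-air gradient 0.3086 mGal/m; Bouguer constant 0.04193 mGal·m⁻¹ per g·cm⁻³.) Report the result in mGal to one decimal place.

-158.2

Free-air correction = 0.3086 × 1147.0 = 353.96 mGal
Free-air anomaly = 981889.98 − 982277.23 + (353.96) = -33.29 mGal
Bouguer slab correction = 0.04193 × 2.73 × 1147.0 = 131.30 mGal
Simple Bouguer anomaly = -33.29 − (131.30) = -164.59 mGal
Complete Bouguer anomaly = -164.59 + 6.38 = -158.21 mGal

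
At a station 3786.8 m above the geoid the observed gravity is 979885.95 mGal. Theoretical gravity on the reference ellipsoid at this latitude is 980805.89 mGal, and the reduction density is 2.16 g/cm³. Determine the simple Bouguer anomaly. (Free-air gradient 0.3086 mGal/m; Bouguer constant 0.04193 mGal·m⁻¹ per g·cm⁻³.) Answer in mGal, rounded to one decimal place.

Free-air correction = 0.3086 × 3786.8 = 1168.61 mGal
Free-air anomaly = 979885.95 − 980805.89 + (1168.61) = 248.67 mGal
Bouguer slab correction = 0.04193 × 2.16 × 3786.8 = 342.97 mGal
Simple Bouguer anomaly = 248.67 − (342.97) = -94.30 mGal

-94.3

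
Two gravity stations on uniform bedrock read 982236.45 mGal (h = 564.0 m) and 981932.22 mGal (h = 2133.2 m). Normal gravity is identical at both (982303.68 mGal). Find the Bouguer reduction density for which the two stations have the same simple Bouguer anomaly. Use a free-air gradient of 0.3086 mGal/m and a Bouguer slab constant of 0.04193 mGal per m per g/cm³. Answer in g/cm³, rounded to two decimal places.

Δg_obs = 981932.22 − 982236.45 = -304.23 mGal over Δh = 2133.2 − 564.0 = 1569.2 m
Equal Bouguer anomalies ⇒ Δg_obs + (0.3086 − 0.04193ρ)·Δh = 0
0.3086 − 0.04193ρ = −Δg_obs/Δh = 0.19388
ρ = (0.3086 − 0.19388) / 0.04193 = 2.74 g/cm³

2.74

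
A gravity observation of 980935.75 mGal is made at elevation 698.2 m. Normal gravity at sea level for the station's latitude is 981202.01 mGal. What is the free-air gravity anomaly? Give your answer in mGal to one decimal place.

-50.8

Free-air correction = 0.3086 × 698.2 = 215.46 mGal
Free-air anomaly = 980935.75 − 981202.01 + (215.46) = -50.80 mGal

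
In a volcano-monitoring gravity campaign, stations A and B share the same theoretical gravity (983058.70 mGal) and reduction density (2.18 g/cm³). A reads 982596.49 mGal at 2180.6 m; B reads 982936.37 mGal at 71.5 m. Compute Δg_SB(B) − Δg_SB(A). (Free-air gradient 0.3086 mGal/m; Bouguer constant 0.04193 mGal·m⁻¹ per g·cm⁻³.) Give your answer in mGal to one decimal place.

Δg_SB(A) = 982596.49 − 983058.70 + 0.3086×2180.6 − 0.04193×2.18×2180.6 = 11.40 mGal
Δg_SB(B) = 982936.37 − 983058.70 + 0.3086×71.5 − 0.04193×2.18×71.5 = -106.80 mGal
Difference = -106.80 − (11.40) = -118.20 mGal

-118.2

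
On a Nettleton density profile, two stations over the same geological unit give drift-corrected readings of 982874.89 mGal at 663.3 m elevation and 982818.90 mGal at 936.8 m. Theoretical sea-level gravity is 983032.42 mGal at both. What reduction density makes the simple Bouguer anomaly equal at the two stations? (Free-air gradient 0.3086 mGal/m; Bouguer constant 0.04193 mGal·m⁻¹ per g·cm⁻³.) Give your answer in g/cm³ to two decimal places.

2.48

Δg_obs = 982818.90 − 982874.89 = -55.99 mGal over Δh = 936.8 − 663.3 = 273.5 m
Equal Bouguer anomalies ⇒ Δg_obs + (0.3086 − 0.04193ρ)·Δh = 0
0.3086 − 0.04193ρ = −Δg_obs/Δh = 0.20472
ρ = (0.3086 − 0.20472) / 0.04193 = 2.48 g/cm³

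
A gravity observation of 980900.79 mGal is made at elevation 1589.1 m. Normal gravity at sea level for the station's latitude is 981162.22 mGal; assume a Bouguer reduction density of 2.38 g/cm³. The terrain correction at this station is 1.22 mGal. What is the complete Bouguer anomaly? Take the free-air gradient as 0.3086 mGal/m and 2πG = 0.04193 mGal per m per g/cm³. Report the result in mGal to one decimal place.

71.6

Free-air correction = 0.3086 × 1589.1 = 490.40 mGal
Free-air anomaly = 980900.79 − 981162.22 + (490.40) = 228.97 mGal
Bouguer slab correction = 0.04193 × 2.38 × 1589.1 = 158.58 mGal
Simple Bouguer anomaly = 228.97 − (158.58) = 70.39 mGal
Complete Bouguer anomaly = 70.39 + 1.22 = 71.61 mGal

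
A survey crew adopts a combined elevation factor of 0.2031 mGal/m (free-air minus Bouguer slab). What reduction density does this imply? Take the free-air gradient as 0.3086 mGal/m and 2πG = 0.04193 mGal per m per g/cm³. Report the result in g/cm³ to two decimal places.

2.52

0.2031 = 0.3086 − 0.04193 × ρ
ρ = (0.3086 − 0.2031) / 0.04193 = 2.52 g/cm³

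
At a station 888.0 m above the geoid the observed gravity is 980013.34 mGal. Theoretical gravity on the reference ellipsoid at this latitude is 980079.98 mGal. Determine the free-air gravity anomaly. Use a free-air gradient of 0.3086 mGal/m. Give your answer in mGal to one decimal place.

207.4

Free-air correction = 0.3086 × 888.0 = 274.04 mGal
Free-air anomaly = 980013.34 − 980079.98 + (274.04) = 207.40 mGal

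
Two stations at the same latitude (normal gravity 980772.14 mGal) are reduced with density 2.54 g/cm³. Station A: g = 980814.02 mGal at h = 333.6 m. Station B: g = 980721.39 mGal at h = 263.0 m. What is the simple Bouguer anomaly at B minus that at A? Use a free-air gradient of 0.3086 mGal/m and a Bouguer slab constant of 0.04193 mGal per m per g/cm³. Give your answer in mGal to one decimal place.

-106.9

Δg_SB(A) = 980814.02 − 980772.14 + 0.3086×333.6 − 0.04193×2.54×333.6 = 109.30 mGal
Δg_SB(B) = 980721.39 − 980772.14 + 0.3086×263.0 − 0.04193×2.54×263.0 = 2.40 mGal
Difference = 2.40 − (109.30) = -106.90 mGal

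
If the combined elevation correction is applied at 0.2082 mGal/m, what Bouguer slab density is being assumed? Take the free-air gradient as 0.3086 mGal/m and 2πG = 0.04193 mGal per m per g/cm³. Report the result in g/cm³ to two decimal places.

2.39

0.2082 = 0.3086 − 0.04193 × ρ
ρ = (0.3086 − 0.2082) / 0.04193 = 2.39 g/cm³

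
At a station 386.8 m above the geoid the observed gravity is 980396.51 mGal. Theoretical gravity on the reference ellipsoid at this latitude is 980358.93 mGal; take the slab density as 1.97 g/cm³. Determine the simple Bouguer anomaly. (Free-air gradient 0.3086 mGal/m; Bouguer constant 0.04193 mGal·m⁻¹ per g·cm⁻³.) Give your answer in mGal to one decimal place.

125.0

Free-air correction = 0.3086 × 386.8 = 119.37 mGal
Free-air anomaly = 980396.51 − 980358.93 + (119.37) = 156.95 mGal
Bouguer slab correction = 0.04193 × 1.97 × 386.8 = 31.95 mGal
Simple Bouguer anomaly = 156.95 − (31.95) = 125.00 mGal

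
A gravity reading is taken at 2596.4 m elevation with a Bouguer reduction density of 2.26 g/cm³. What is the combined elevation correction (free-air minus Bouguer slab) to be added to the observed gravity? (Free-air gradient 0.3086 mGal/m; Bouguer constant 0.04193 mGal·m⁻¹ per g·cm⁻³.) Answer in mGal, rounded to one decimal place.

555.2

Combined gradient = 0.3086 − 0.04193 × 2.26 = 0.2138382 mGal/m
Combined elevation correction = 0.2138382 × 2596.4 = 555.2 mGal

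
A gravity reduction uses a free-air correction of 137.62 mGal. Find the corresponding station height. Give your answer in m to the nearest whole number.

446

h = 137.62 / 0.3086 = 445.95 m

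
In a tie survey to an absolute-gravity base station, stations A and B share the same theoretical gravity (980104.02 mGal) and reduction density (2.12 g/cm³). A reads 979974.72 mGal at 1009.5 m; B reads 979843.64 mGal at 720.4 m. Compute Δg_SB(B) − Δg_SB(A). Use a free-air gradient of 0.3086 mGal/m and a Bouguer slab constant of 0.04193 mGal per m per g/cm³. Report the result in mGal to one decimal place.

-194.6

Δg_SB(A) = 979974.72 − 980104.02 + 0.3086×1009.5 − 0.04193×2.12×1009.5 = 92.50 mGal
Δg_SB(B) = 979843.64 − 980104.02 + 0.3086×720.4 − 0.04193×2.12×720.4 = -102.10 mGal
Difference = -102.10 − (92.50) = -194.60 mGal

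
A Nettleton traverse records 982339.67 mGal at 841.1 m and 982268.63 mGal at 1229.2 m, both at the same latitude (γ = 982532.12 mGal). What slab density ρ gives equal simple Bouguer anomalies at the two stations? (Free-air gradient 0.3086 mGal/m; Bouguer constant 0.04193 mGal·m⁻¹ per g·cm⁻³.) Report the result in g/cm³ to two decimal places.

Δg_obs = 982268.63 − 982339.67 = -71.04 mGal over Δh = 1229.2 − 841.1 = 388.1 m
Equal Bouguer anomalies ⇒ Δg_obs + (0.3086 − 0.04193ρ)·Δh = 0
0.3086 − 0.04193ρ = −Δg_obs/Δh = 0.18305
ρ = (0.3086 − 0.18305) / 0.04193 = 2.99 g/cm³

2.99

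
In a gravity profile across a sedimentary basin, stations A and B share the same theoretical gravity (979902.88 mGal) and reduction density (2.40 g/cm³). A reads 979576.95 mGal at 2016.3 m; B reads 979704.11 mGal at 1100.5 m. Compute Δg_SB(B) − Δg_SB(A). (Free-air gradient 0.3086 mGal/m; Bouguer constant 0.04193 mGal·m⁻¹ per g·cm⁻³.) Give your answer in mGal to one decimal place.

-63.3

Δg_SB(A) = 979576.95 − 979902.88 + 0.3086×2016.3 − 0.04193×2.40×2016.3 = 93.40 mGal
Δg_SB(B) = 979704.11 − 979902.88 + 0.3086×1100.5 − 0.04193×2.40×1100.5 = 30.10 mGal
Difference = 30.10 − (93.40) = -63.30 mGal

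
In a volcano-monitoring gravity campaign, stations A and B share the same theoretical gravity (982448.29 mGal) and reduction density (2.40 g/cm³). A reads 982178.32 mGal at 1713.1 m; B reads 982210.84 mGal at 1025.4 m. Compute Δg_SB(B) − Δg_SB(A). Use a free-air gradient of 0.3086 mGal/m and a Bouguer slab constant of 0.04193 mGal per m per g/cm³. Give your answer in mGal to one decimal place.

Δg_SB(A) = 982178.32 − 982448.29 + 0.3086×1713.1 − 0.04193×2.40×1713.1 = 86.30 mGal
Δg_SB(B) = 982210.84 − 982448.29 + 0.3086×1025.4 − 0.04193×2.40×1025.4 = -24.20 mGal
Difference = -24.20 − (86.30) = -110.50 mGal

-110.5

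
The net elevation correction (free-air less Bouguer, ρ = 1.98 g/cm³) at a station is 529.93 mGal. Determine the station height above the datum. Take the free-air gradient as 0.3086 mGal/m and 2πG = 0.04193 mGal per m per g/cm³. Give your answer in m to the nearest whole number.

Combined gradient = 0.3086 − 0.04193 × 1.98 = 0.2255786 mGal/m
h = 529.93 / 0.2255786 = 2349.20 m

2349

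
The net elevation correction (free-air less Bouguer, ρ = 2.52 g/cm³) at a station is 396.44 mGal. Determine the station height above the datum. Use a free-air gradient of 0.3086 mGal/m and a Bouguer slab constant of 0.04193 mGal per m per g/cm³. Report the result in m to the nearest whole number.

1954

Combined gradient = 0.3086 − 0.04193 × 2.52 = 0.2029364 mGal/m
h = 396.44 / 0.2029364 = 1953.52 m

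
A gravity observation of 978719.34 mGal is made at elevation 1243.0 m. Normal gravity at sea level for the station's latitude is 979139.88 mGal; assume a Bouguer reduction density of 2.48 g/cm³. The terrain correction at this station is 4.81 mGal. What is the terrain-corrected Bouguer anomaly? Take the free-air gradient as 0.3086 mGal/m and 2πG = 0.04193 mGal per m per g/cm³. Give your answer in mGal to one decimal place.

-161.4

Free-air correction = 0.3086 × 1243.0 = 383.59 mGal
Free-air anomaly = 978719.34 − 979139.88 + (383.59) = -36.95 mGal
Bouguer slab correction = 0.04193 × 2.48 × 1243.0 = 129.26 mGal
Simple Bouguer anomaly = -36.95 − (129.26) = -166.21 mGal
Complete Bouguer anomaly = -166.21 + 4.81 = -161.40 mGal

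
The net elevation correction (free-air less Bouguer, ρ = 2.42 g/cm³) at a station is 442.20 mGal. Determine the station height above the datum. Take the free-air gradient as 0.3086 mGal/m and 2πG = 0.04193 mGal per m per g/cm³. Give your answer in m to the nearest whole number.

Combined gradient = 0.3086 − 0.04193 × 2.42 = 0.2071294 mGal/m
h = 442.20 / 0.2071294 = 2134.90 m

2135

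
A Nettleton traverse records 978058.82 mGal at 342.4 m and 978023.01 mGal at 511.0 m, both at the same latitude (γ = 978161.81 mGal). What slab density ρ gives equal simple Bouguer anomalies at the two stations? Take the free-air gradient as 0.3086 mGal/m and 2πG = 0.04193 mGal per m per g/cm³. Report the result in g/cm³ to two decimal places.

2.29

Δg_obs = 978023.01 − 978058.82 = -35.81 mGal over Δh = 511.0 − 342.4 = 168.6 m
Equal Bouguer anomalies ⇒ Δg_obs + (0.3086 − 0.04193ρ)·Δh = 0
0.3086 − 0.04193ρ = −Δg_obs/Δh = 0.21240
ρ = (0.3086 − 0.21240) / 0.04193 = 2.29 g/cm³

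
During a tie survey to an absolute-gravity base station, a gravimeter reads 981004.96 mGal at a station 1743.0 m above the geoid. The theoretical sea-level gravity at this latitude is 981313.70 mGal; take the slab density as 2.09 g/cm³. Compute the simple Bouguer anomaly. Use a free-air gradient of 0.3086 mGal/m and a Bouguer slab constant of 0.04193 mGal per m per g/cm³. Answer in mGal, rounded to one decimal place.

76.4

Free-air correction = 0.3086 × 1743.0 = 537.89 mGal
Free-air anomaly = 981004.96 − 981313.70 + (537.89) = 229.15 mGal
Bouguer slab correction = 0.04193 × 2.09 × 1743.0 = 152.75 mGal
Simple Bouguer anomaly = 229.15 − (152.75) = 76.40 mGal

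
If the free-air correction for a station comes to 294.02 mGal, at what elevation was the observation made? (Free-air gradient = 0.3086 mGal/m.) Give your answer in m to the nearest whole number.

h = 294.02 / 0.3086 = 952.75 m

953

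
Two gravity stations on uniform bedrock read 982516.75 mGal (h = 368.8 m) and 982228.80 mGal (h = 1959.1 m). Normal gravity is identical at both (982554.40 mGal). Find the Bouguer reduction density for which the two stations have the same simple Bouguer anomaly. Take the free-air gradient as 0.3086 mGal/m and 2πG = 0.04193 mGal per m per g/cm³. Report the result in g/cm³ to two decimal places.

Δg_obs = 982228.80 − 982516.75 = -287.95 mGal over Δh = 1959.1 − 368.8 = 1590.3 m
Equal Bouguer anomalies ⇒ Δg_obs + (0.3086 − 0.04193ρ)·Δh = 0
0.3086 − 0.04193ρ = −Δg_obs/Δh = 0.18107
ρ = (0.3086 − 0.18107) / 0.04193 = 3.04 g/cm³

3.04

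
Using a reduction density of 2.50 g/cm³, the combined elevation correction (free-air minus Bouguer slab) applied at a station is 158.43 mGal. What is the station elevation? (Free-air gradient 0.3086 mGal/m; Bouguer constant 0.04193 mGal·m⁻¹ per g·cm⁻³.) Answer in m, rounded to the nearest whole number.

777

Combined gradient = 0.3086 − 0.04193 × 2.50 = 0.2037750 mGal/m
h = 158.43 / 0.2037750 = 777.48 m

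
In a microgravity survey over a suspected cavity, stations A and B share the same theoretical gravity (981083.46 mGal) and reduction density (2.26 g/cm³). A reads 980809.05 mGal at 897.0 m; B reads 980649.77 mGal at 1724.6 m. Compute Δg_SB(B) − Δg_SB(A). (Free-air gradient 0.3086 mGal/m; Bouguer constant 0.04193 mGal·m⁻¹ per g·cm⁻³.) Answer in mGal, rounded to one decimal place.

Δg_SB(A) = 980809.05 − 981083.46 + 0.3086×897.0 − 0.04193×2.26×897.0 = -82.60 mGal
Δg_SB(B) = 980649.77 − 981083.46 + 0.3086×1724.6 − 0.04193×2.26×1724.6 = -64.90 mGal
Difference = -64.90 − (-82.60) = 17.70 mGal

17.7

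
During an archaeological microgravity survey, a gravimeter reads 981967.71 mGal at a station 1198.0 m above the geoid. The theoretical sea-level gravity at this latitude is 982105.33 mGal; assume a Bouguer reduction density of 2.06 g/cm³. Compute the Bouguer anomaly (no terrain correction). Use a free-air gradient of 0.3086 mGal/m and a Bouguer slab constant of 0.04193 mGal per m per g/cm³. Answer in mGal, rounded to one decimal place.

128.6

Free-air correction = 0.3086 × 1198.0 = 369.70 mGal
Free-air anomaly = 981967.71 − 982105.33 + (369.70) = 232.08 mGal
Bouguer slab correction = 0.04193 × 2.06 × 1198.0 = 103.48 mGal
Simple Bouguer anomaly = 232.08 − (103.48) = 128.60 mGal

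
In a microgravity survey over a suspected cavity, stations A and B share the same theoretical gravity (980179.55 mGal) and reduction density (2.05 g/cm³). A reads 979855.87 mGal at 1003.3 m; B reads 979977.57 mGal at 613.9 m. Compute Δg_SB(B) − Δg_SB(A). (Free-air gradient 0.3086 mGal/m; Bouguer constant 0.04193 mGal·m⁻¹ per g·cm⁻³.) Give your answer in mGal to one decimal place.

35.0

Δg_SB(A) = 979855.87 − 980179.55 + 0.3086×1003.3 − 0.04193×2.05×1003.3 = -100.30 mGal
Δg_SB(B) = 979977.57 − 980179.55 + 0.3086×613.9 − 0.04193×2.05×613.9 = -65.30 mGal
Difference = -65.30 − (-100.30) = 35.00 mGal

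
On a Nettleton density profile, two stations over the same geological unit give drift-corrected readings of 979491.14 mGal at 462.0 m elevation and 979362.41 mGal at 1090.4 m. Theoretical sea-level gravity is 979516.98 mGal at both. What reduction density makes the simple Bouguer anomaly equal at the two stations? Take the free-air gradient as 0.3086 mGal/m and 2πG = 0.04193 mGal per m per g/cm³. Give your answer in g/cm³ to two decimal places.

Δg_obs = 979362.41 − 979491.14 = -128.73 mGal over Δh = 1090.4 − 462.0 = 628.4 m
Equal Bouguer anomalies ⇒ Δg_obs + (0.3086 − 0.04193ρ)·Δh = 0
0.3086 − 0.04193ρ = −Δg_obs/Δh = 0.20485
ρ = (0.3086 − 0.20485) / 0.04193 = 2.47 g/cm³

2.47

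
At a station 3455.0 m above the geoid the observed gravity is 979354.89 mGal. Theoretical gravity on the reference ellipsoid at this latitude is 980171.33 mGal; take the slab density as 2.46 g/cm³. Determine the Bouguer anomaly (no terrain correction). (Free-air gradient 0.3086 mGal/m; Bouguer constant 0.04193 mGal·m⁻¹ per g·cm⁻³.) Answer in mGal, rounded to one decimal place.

Free-air correction = 0.3086 × 3455.0 = 1066.21 mGal
Free-air anomaly = 979354.89 − 980171.33 + (1066.21) = 249.77 mGal
Bouguer slab correction = 0.04193 × 2.46 × 3455.0 = 356.38 mGal
Simple Bouguer anomaly = 249.77 − (356.38) = -106.61 mGal

-106.6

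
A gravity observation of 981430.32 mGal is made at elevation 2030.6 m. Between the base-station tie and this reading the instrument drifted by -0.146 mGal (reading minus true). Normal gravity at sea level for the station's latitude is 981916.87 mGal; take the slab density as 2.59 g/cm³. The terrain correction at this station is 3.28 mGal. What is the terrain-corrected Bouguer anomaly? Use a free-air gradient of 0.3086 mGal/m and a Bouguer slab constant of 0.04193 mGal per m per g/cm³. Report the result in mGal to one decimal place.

Drift-corrected reading = 981430.32 − (-0.146) = 981430.466 mGal
Free-air correction = 0.3086 × 2030.6 = 626.64 mGal
Free-air anomaly = 981430.466 − 981916.87 + (626.64) = 140.236 mGal
Bouguer slab correction = 0.04193 × 2.59 × 2030.6 = 220.52 mGal
Simple Bouguer anomaly = 140.236 − (220.52) = -80.284 mGal
Complete Bouguer anomaly = -80.284 + 3.28 = -77.004 mGal

-77.0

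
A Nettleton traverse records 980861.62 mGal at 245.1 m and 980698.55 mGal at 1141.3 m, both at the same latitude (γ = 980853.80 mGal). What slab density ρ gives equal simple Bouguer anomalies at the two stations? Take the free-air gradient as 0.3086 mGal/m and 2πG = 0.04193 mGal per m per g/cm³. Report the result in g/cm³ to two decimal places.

Δg_obs = 980698.55 − 980861.62 = -163.07 mGal over Δh = 1141.3 − 245.1 = 896.2 m
Equal Bouguer anomalies ⇒ Δg_obs + (0.3086 − 0.04193ρ)·Δh = 0
0.3086 − 0.04193ρ = −Δg_obs/Δh = 0.18196
ρ = (0.3086 − 0.18196) / 0.04193 = 3.02 g/cm³

3.02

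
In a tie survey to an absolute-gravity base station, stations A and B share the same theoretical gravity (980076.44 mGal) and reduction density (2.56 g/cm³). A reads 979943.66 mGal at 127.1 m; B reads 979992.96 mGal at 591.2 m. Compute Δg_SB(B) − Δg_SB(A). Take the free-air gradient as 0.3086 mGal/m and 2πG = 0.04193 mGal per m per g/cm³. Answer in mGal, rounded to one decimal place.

142.7

Δg_SB(A) = 979943.66 − 980076.44 + 0.3086×127.1 − 0.04193×2.56×127.1 = -107.20 mGal
Δg_SB(B) = 979992.96 − 980076.44 + 0.3086×591.2 − 0.04193×2.56×591.2 = 35.50 mGal
Difference = 35.50 − (-107.20) = 142.70 mGal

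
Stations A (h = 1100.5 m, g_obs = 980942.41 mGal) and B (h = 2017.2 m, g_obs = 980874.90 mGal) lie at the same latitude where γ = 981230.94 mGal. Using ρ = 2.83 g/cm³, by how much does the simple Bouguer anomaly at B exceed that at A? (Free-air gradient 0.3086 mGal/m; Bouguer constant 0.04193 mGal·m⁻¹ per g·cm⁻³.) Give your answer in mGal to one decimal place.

106.6

Δg_SB(A) = 980942.41 − 981230.94 + 0.3086×1100.5 − 0.04193×2.83×1100.5 = -79.50 mGal
Δg_SB(B) = 980874.90 − 981230.94 + 0.3086×2017.2 − 0.04193×2.83×2017.2 = 27.10 mGal
Difference = 27.10 − (-79.50) = 106.60 mGal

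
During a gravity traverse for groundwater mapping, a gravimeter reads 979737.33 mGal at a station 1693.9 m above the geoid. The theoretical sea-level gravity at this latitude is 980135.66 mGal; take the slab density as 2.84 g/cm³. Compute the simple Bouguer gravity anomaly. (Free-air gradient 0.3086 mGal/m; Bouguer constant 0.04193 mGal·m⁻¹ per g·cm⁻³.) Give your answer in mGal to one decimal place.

-77.3

Free-air correction = 0.3086 × 1693.9 = 522.74 mGal
Free-air anomaly = 979737.33 − 980135.66 + (522.74) = 124.41 mGal
Bouguer slab correction = 0.04193 × 2.84 × 1693.9 = 201.71 mGal
Simple Bouguer anomaly = 124.41 − (201.71) = -77.30 mGal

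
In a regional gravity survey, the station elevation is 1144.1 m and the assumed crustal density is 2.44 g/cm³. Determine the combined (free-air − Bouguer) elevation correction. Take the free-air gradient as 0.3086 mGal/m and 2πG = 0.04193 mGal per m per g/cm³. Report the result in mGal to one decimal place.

236.0

Combined gradient = 0.3086 − 0.04193 × 2.44 = 0.2062908 mGal/m
Combined elevation correction = 0.2062908 × 1144.1 = 236.0 mGal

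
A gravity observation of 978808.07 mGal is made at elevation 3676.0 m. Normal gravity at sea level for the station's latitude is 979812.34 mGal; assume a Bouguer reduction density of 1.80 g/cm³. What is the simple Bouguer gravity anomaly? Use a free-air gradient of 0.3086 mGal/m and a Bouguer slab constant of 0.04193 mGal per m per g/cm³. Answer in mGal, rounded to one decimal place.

-147.3

Free-air correction = 0.3086 × 3676.0 = 1134.41 mGal
Free-air anomaly = 978808.07 − 979812.34 + (1134.41) = 130.14 mGal
Bouguer slab correction = 0.04193 × 1.80 × 3676.0 = 277.44 mGal
Simple Bouguer anomaly = 130.14 − (277.44) = -147.30 mGal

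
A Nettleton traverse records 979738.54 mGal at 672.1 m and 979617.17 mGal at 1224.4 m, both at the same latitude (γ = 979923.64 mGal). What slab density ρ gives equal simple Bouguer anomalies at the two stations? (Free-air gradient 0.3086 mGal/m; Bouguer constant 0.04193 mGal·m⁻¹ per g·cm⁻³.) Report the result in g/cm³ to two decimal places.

2.12

Δg_obs = 979617.17 − 979738.54 = -121.37 mGal over Δh = 1224.4 − 672.1 = 552.3 m
Equal Bouguer anomalies ⇒ Δg_obs + (0.3086 − 0.04193ρ)·Δh = 0
0.3086 − 0.04193ρ = −Δg_obs/Δh = 0.21975
ρ = (0.3086 − 0.21975) / 0.04193 = 2.12 g/cm³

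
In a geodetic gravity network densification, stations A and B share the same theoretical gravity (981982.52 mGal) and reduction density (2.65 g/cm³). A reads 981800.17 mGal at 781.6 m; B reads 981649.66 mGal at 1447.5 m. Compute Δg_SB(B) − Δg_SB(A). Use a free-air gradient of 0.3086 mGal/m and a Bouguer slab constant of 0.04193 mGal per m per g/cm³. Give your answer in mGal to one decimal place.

-19.0

Δg_SB(A) = 981800.17 − 981982.52 + 0.3086×781.6 − 0.04193×2.65×781.6 = -28.00 mGal
Δg_SB(B) = 981649.66 − 981982.52 + 0.3086×1447.5 − 0.04193×2.65×1447.5 = -47.00 mGal
Difference = -47.00 − (-28.00) = -19.00 mGal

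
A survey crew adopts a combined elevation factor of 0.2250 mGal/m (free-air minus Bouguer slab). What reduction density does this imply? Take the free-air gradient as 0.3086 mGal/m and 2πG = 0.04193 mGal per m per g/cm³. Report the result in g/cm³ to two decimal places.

1.99

0.2250 = 0.3086 − 0.04193 × ρ
ρ = (0.3086 − 0.2250) / 0.04193 = 1.99 g/cm³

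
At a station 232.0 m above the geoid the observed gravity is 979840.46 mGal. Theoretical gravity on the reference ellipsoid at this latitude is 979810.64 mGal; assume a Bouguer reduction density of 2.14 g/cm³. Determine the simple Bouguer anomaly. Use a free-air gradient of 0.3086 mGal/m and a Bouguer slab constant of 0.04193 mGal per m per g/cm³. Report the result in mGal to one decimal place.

Free-air correction = 0.3086 × 232.0 = 71.60 mGal
Free-air anomaly = 979840.46 − 979810.64 + (71.60) = 101.42 mGal
Bouguer slab correction = 0.04193 × 2.14 × 232.0 = 20.82 mGal
Simple Bouguer anomaly = 101.42 − (20.82) = 80.60 mGal

80.6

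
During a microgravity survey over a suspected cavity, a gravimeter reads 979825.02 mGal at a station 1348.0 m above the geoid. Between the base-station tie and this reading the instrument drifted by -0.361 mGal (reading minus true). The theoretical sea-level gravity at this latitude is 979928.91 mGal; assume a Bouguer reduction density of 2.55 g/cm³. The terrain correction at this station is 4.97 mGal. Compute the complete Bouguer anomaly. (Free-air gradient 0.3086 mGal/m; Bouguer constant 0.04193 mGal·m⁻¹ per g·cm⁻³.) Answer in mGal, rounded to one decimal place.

Drift-corrected reading = 979825.02 − (-0.361) = 979825.381 mGal
Free-air correction = 0.3086 × 1348.0 = 415.99 mGal
Free-air anomaly = 979825.381 − 979928.91 + (415.99) = 312.461 mGal
Bouguer slab correction = 0.04193 × 2.55 × 1348.0 = 144.13 mGal
Simple Bouguer anomaly = 312.461 − (144.13) = 168.331 mGal
Complete Bouguer anomaly = 168.331 + 4.97 = 173.301 mGal

173.3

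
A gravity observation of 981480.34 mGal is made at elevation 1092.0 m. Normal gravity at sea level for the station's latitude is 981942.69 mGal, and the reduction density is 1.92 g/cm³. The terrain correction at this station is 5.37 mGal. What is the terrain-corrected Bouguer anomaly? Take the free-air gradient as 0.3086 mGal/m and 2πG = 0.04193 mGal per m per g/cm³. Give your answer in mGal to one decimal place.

-207.9

Free-air correction = 0.3086 × 1092.0 = 336.99 mGal
Free-air anomaly = 981480.34 − 981942.69 + (336.99) = -125.36 mGal
Bouguer slab correction = 0.04193 × 1.92 × 1092.0 = 87.91 mGal
Simple Bouguer anomaly = -125.36 − (87.91) = -213.27 mGal
Complete Bouguer anomaly = -213.27 + 5.37 = -207.90 mGal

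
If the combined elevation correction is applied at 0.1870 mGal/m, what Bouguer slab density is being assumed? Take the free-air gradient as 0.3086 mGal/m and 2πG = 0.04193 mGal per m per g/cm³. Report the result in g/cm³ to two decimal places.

0.1870 = 0.3086 − 0.04193 × ρ
ρ = (0.3086 − 0.1870) / 0.04193 = 2.90 g/cm³

2.90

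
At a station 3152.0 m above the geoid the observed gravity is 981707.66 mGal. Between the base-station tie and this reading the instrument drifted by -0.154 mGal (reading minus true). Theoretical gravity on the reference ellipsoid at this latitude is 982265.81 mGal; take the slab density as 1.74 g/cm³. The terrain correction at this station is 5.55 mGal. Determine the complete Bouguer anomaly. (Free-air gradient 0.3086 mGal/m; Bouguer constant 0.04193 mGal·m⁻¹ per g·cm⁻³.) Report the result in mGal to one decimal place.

190.3

Drift-corrected reading = 981707.66 − (-0.154) = 981707.814 mGal
Free-air correction = 0.3086 × 3152.0 = 972.71 mGal
Free-air anomaly = 981707.814 − 982265.81 + (972.71) = 414.714 mGal
Bouguer slab correction = 0.04193 × 1.74 × 3152.0 = 229.96 mGal
Simple Bouguer anomaly = 414.714 − (229.96) = 184.754 mGal
Complete Bouguer anomaly = 184.754 + 5.55 = 190.304 mGal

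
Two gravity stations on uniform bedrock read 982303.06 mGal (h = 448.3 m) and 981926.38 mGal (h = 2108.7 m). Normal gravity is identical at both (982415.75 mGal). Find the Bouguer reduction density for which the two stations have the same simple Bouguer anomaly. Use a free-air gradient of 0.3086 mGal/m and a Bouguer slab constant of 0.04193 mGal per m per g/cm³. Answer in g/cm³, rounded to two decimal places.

Δg_obs = 981926.38 − 982303.06 = -376.68 mGal over Δh = 2108.7 − 448.3 = 1660.4 m
Equal Bouguer anomalies ⇒ Δg_obs + (0.3086 − 0.04193ρ)·Δh = 0
0.3086 − 0.04193ρ = −Δg_obs/Δh = 0.22686
ρ = (0.3086 − 0.22686) / 0.04193 = 1.95 g/cm³

1.95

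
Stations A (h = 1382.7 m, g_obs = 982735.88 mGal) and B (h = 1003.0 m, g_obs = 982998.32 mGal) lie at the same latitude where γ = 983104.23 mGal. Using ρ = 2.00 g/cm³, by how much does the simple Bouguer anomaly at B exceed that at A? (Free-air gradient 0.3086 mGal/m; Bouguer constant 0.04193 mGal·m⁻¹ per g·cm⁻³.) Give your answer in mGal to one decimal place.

177.1

Δg_SB(A) = 982735.88 − 983104.23 + 0.3086×1382.7 − 0.04193×2.00×1382.7 = -57.60 mGal
Δg_SB(B) = 982998.32 − 983104.23 + 0.3086×1003.0 − 0.04193×2.00×1003.0 = 119.50 mGal
Difference = 119.50 − (-57.60) = 177.10 mGal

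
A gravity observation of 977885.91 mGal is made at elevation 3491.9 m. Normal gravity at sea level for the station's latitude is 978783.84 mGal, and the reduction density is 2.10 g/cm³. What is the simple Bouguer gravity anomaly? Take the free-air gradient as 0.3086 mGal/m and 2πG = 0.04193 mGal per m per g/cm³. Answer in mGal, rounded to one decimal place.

Free-air correction = 0.3086 × 3491.9 = 1077.60 mGal
Free-air anomaly = 977885.91 − 978783.84 + (1077.60) = 179.67 mGal
Bouguer slab correction = 0.04193 × 2.10 × 3491.9 = 307.47 mGal
Simple Bouguer anomaly = 179.67 − (307.47) = -127.80 mGal

-127.8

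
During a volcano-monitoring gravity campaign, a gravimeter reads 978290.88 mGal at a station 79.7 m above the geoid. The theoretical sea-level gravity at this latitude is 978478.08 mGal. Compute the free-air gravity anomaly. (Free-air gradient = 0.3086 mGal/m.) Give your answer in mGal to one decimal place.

-162.6

Free-air correction = 0.3086 × 79.7 = 24.60 mGal
Free-air anomaly = 978290.88 − 978478.08 + (24.60) = -162.60 mGal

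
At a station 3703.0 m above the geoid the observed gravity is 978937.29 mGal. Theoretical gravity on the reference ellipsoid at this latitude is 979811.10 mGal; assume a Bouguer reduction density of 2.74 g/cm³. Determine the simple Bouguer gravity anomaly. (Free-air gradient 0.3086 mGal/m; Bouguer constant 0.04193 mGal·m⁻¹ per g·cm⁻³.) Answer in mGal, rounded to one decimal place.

Free-air correction = 0.3086 × 3703.0 = 1142.75 mGal
Free-air anomaly = 978937.29 − 979811.10 + (1142.75) = 268.94 mGal
Bouguer slab correction = 0.04193 × 2.74 × 3703.0 = 425.43 mGal
Simple Bouguer anomaly = 268.94 − (425.43) = -156.49 mGal

-156.5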